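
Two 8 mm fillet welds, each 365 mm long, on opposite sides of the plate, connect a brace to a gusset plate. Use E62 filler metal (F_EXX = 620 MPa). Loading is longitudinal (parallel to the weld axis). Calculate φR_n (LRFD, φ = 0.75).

φR_n ≈ 1150 kN

Effective throat t_e = 0.707 × 8 = 5.656 mm.
Total length L = 730 mm; A_we = 5.656 × 730 = 4129 mm².
F_nw = 0.6 F_EXX = 0.6 × 620 = 372 MPa.
φR_n = 0.75 × 372 × 4129 × 10⁻³ = 1152 kN.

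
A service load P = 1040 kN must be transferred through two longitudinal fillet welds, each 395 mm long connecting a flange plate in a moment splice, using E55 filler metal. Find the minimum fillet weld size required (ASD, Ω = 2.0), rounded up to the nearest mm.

E55XX → F_EXX = 550 MPa.
Total weld length L = 790 mm.
Required throat t_e = P × Ω / (0.6 F_EXX × L) = 1040 × 2.0 / (0.6 × 550 × 790 × 10⁻³) = 7.979 mm.
Required leg w = t_e / 0.707 = 11.29 mm → use 12 mm.

w = 12 mm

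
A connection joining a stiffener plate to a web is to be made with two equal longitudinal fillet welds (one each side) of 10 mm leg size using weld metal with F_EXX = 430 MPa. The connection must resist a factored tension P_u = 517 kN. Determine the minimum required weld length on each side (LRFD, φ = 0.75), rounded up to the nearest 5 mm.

Throat t_e = 0.707 × 10 = 7.07 mm.
φr_n = 0.75 × 0.6 × 430 × 7.07 × 10⁻³ = 1.368 kN/mm.
L_req = P_u / φr_n = 517 / 1.368 = 377.9 mm total.
Per side: 377.9 / 2 = 189 mm.
Round up → use L = 190 mm on each side.

L = 190 mm on each side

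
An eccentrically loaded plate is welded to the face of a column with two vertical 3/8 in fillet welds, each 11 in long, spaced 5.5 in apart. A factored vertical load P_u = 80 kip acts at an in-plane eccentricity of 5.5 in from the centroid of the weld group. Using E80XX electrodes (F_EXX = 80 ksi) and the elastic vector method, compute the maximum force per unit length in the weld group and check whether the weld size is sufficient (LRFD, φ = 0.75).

Total weld length L_w = 22 in. Treat welds as unit-width lines.
Polar moment about centroid: J = 2[d³/12 + d(b/2)²] = 2[11³/12 + 11×2.75²] = 388.2 in³.
Direct shear f_v = P/L_w = 80 / 22 = 3.636 kip/in (vertical).
Torsion M = P·e = 80 × 5.5 = 440 kip·in.
Critical point at (x, y) = (2.75, 5.5) from centroid. f_tx = M·y/J = 6.234 kip/in; f_ty = M·x/J = 3.117 kip/in.
Resultant f_max = √[f_tx² + (f_v + f_ty)²] = √[6.234² + (3.636 + 3.117)²] = 9.191 kip/in.
Capacity per unit length: φr_n = 0.75 × 0.6 × 80 × (0.707 × 0.375) = 9.544 kip/in.
9.191 ≤ 9.544 → adequate.

f_max ≈ 9.19 kip/in; adequate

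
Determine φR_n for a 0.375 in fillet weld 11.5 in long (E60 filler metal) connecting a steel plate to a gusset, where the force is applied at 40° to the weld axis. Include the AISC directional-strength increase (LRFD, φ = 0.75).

E60XX → F_EXX = 60 ksi.
t_e = 0.707 × 0.375 = 0.2651 in; A_we = 0.2651 × 11.5 = 3.049 in².
Directional factor: 1.0 + 0.5 sin^1.5(40°) = 1.258.
F_nw = 0.6 × 60 × 1.258 = 45.28 ksi.
φR_n = 0.75 × 45.28 × 3.049 = 103.5 kips.

φR_n ≈ 104 kips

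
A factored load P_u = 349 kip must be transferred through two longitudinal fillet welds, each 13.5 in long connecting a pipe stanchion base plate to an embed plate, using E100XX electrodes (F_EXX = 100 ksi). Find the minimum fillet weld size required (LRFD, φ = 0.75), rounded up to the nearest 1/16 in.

Total weld length L = 27 in.
Required throat t_e = P_u / (φ × 0.6 F_EXX × L) = 349 / (0.75 × 0.6 × 100 × 27) = 0.2872 in.
Required leg w = t_e / 0.707 = 0.4063 in → use 7/16 in.

w = 7/16 in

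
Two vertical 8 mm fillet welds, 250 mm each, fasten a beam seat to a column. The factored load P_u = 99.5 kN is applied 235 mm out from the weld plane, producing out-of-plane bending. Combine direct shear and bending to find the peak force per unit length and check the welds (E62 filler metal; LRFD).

f_max ≈ 1140 N/mm; adequate

E62XX → F_EXX = 620 MPa.
L_w = 2 × 250 = 500 mm; section modulus (unit throat) S = 2 × L²/6 = 20830 mm².
Direct shear f_v = P/L_w = 99.5×10³/500 = 199 N/mm.
Moment M = P × e = 99.5×10³ × 235 = 23382000 N·mm; bending f_b = M/S = 1122 N/mm.
f_max = √(f_v² + f_b²) = √(199² + 1122²) = 1140 N/mm.
φr_n = 0.75 × 0.6 × 620 × (0.707 × 8) = 1578 N/mm → adequate.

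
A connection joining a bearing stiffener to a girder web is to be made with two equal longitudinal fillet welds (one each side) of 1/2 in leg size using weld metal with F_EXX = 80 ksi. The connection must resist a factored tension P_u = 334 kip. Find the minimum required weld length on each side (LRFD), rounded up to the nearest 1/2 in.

Throat t_e = 0.707 × 0.5 = 0.3535 in.
φr_n = 0.75 × 0.6 × 80 × 0.3535 = 12.73 kip/in.
L_req = P_u / φr_n = 334 / 12.73 = 26.25 in total.
Per side: 26.25 / 2 = 13.12 in.
Round up → use L = 13.5 in on each side.

L = 13.5 in on each side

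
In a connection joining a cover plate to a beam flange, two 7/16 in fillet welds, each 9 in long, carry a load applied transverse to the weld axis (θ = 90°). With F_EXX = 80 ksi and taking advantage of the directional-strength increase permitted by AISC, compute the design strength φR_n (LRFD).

t_e = 0.707 × 0.4375 = 0.3093 in; A_we = 0.3093 × 18 = 5.568 in².
Directional factor: 1.0 + 0.5 sin^1.5(90°) = 1.5.
F_nw = 0.6 × 80 × 1.5 = 72 ksi.
φR_n = 0.75 × 72 × 5.568 = 300.7 kip.

φR_n ≈ 301 kip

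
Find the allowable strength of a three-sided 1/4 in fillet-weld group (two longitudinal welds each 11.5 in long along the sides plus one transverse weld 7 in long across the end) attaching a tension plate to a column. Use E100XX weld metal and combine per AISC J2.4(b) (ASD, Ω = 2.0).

R_n/Ω ≈ 159 kips

E100XX → F_EXX = 100 ksi.
t_e = 0.707 × 0.25 = 0.1767 in.
R_nwl = 0.6 × 100 × 0.1767 × 23 = 243.9 kips (longitudinal, 2 welds).
R_nwt = 0.6 × 100 × 0.1767 × 7 = 74.23 kips (transverse, base value).
(i) R_nwl + R_nwt = 318.1 kips; (ii) 0.85 R_nwl + 1.5 R_nwt = 318.7 kips.
R_n = max = 318.7 kips [governs: (ii)]; R_n/Ω = 159.3 kips.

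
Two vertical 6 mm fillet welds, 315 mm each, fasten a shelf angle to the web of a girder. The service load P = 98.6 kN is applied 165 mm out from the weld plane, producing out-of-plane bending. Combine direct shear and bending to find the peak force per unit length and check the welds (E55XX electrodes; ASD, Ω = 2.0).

f_max ≈ 516 N/mm; adequate

E55XX → F_EXX = 550 MPa.
L_w = 2 × 315 = 630 mm; section modulus (unit throat) S = 2 × L²/6 = 33080 mm².
Direct shear f_v = P/L_w = 98.6×10³/630 = 156.5 N/mm.
Moment M = P × e = 98.6×10³ × 165 = 16269000 N·mm; bending f_b = M/S = 491.9 N/mm.
f_max = √(f_v² + f_b²) = √(156.5² + 491.9²) = 516.2 N/mm.
r_n/Ω = (1/2.0) × 0.6 × 550 × (0.707 × 6) = 699.9 N/mm → adequate.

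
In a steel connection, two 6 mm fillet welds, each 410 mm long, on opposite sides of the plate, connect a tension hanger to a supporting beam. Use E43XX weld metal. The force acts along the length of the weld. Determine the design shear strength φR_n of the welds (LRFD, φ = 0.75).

φR_n ≈ 673 kN

E43XX → F_EXX = 430 MPa.
Effective throat t_e = 0.707 × 6 = 4.242 mm.
Total length L = 820 mm; A_we = 4.242 × 820 = 3478 mm².
F_nw = 0.6 F_EXX = 0.6 × 430 = 258 MPa.
φR_n = 0.75 × 258 × 3478 × 10⁻³ = 673.1 kN.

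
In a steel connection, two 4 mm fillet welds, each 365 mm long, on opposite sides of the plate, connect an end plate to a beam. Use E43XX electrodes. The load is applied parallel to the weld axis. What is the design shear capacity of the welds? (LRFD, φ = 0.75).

E43XX → F_EXX = 430 MPa.
Effective throat t_e = 0.707 × 4 = 2.828 mm.
Total length L = 730 mm; A_we = 2.828 × 730 = 2064 mm².
F_nw = 0.6 F_EXX = 0.6 × 430 = 258 MPa.
φR_n = 0.75 × 258 × 2064 × 10⁻³ = 399.5 kN.

φR_n ≈ 399 kN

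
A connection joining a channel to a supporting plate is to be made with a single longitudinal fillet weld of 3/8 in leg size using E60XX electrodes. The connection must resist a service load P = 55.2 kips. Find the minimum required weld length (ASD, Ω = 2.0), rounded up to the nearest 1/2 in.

E60XX → F_EXX = 60 ksi.
Throat t_e = 0.707 × 0.375 = 0.2651 in.
r_n/Ω = (0.6 × 60 × 0.2651) / 2.0 = 4.772 kip/in.
L_req = P / (r_n/Ω) = 55.2 / 4.772 = 11.57 in total.
Round up → use L = 12 in.

L = 12 in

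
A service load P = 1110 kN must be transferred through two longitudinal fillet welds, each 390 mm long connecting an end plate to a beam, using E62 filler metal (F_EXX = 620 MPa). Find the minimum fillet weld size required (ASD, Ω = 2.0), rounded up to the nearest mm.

w = 11 mm

Total weld length L = 780 mm.
Required throat t_e = P × Ω / (0.6 F_EXX × L) = 1110 × 2.0 / (0.6 × 620 × 780 × 10⁻³) = 7.651 mm.
Required leg w = t_e / 0.707 = 10.82 mm → use 11 mm.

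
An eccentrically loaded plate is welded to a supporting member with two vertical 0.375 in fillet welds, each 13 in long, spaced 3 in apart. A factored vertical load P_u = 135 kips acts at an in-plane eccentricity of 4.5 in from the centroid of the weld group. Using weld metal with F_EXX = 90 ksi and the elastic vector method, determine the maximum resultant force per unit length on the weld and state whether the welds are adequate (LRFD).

Total weld length L_w = 26 in. Treat welds as unit-width lines.
Polar moment about centroid: J = 2[d³/12 + d(b/2)²] = 2[13³/12 + 13×1.5²] = 424.7 in³.
Direct shear f_v = P/L_w = 135 / 26 = 5.192 kip/in (vertical).
Torsion M = P·e = 135 × 4.5 = 607.5 kip·in.
Critical point at (x, y) = (1.5, 6.5) from centroid. f_tx = M·y/J = 9.298 kip/in; f_ty = M·x/J = 2.146 kip/in.
Resultant f_max = √[f_tx² + (f_v + f_ty)²] = √[9.298² + (5.192 + 2.146)²] = 11.85 kip/in.
Capacity per unit length: φr_n = 0.75 × 0.6 × 90 × (0.707 × 0.375) = 10.74 kip/in.
11.85 > 10.74 → NOT adequate.

f_max ≈ 11.8 kip/in; NOT adequate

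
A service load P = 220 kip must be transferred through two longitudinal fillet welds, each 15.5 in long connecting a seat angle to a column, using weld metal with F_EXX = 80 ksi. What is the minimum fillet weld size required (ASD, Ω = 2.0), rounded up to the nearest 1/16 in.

w = 7/16 in

Total weld length L = 31 in.
Required throat t_e = P × Ω / (0.6 F_EXX × L) = 220 × 2.0 / (0.6 × 80 × 31) = 0.2957 in.
Required leg w = t_e / 0.707 = 0.4182 in → use 7/16 in.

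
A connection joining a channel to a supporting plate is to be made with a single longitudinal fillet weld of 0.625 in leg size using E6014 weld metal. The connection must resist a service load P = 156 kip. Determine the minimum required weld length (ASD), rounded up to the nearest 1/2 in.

L = 20 in

E60XX → F_EXX = 60 ksi.
Throat t_e = 0.707 × 0.625 = 0.4419 in.
r_n/Ω = (0.6 × 60 × 0.4419) / 2.0 = 7.954 kip/in.
L_req = P / (r_n/Ω) = 156 / 7.954 = 19.61 in total.
Round up → use L = 20 in.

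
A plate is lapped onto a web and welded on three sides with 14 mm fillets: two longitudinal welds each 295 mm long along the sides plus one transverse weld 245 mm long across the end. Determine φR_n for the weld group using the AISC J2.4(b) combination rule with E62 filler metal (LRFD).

φR_n ≈ 2400 kN

E62XX → F_EXX = 620 MPa.
t_e = 0.707 × 14 = 9.898 mm.
R_nwl = 0.6 × 620 × 9.898 × 590 × 10⁻³ = 2172 kN (longitudinal, 2 welds).
R_nwt = 0.6 × 620 × 9.898 × 245 × 10⁻³ = 902.1 kN (transverse, base value).
(i) R_nwl + R_nwt = 3075 kN; (ii) 0.85 R_nwl + 1.5 R_nwt = 3200 kN.
R_n = max = 3200 kN [governs: (ii)]; φR_n = 2400 kN.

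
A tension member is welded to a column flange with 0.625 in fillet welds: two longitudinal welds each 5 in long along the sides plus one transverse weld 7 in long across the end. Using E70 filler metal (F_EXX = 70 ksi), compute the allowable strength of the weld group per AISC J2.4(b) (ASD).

t_e = 0.707 × 0.625 = 0.4419 in.
R_nwl = 0.6 × 70 × 0.4419 × 10 = 185.6 kip (longitudinal, 2 welds).
R_nwt = 0.6 × 70 × 0.4419 × 7 = 129.9 kip (transverse, base value).
(i) R_nwl + R_nwt = 315.5 kip; (ii) 0.85 R_nwl + 1.5 R_nwt = 352.6 kip.
R_n = max = 352.6 kip [governs: (ii)]; R_n/Ω = 176.3 kip.

R_n/Ω ≈ 176 kip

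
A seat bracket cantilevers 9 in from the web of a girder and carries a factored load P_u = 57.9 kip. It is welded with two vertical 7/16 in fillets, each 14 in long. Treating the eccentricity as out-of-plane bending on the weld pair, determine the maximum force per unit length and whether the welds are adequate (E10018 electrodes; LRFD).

E100XX → F_EXX = 100 ksi.
L_w = 2 × 14 = 28 in; section modulus (unit throat) S = 2 × L²/6 = 65.33 in².
Direct shear f_v = P/L_w = 57.9/28 = 2.068 kip/in.
Moment M = P × e = 57.9 × 9 = 521.1 kip·in; bending f_b = M/S = 7.976 kip/in.
f_max = √(f_v² + f_b²) = √(2.068² + 7.976²) = 8.24 kip/in.
φr_n = 0.75 × 0.6 × 100 × (0.707 × 0.4375) = 13.92 kip/in → adequate.

f_max ≈ 8.24 kip/in; adequate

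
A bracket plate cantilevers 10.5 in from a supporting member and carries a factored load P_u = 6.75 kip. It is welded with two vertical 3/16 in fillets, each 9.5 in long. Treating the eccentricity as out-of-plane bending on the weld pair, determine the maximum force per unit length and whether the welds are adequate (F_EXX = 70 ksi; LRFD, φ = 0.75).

L_w = 2 × 9.5 = 19 in; section modulus (unit throat) S = 2 × L²/6 = 30.08 in².
Direct shear f_v = P/L_w = 6.75/19 = 0.3553 kip/in.
Moment M = P × e = 6.75 × 10.5 = 70.875 kip·in; bending f_b = M/S = 2.356 kip/in.
f_max = √(f_v² + f_b²) = √(0.3553² + 2.356²) = 2.383 kip/in.
φr_n = 0.75 × 0.6 × 70 × (0.707 × 0.1875) = 4.176 kip/in → adequate.

f_max ≈ 2.38 kip/in; adequate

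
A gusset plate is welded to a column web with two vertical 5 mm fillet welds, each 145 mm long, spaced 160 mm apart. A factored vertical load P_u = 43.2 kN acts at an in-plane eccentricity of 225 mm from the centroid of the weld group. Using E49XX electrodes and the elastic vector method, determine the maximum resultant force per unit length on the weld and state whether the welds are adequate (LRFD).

E49XX → F_EXX = 490 MPa.
Total weld length L_w = 290 mm. Treat welds as unit-width lines.
Polar moment about centroid: J = 2[d³/12 + d(b/2)²] = 2[145³/12 + 145×80²] = 2364000 mm³.
Direct shear f_v = P/L_w = 43.2×10³ / 290 = 149 N/mm (vertical).
Torsion M = P·e = 43.2×10³ × 225 = 9720000 N·mm.
Critical point at (x, y) = (80, 72.5) from centroid. f_tx = M·y/J = 298.1 N/mm; f_ty = M·x/J = 328.9 N/mm.
Resultant f_max = √[f_tx² + (f_v + f_ty)²] = √[298.1² + (149 + 328.9)²] = 563.2 N/mm.
Capacity per unit length: φr_n = 0.75 × 0.6 × 490 × (0.707 × 5) = 779.5 N/mm.
563.2 ≤ 779.5 → adequate.

f_max ≈ 563 N/mm; adequate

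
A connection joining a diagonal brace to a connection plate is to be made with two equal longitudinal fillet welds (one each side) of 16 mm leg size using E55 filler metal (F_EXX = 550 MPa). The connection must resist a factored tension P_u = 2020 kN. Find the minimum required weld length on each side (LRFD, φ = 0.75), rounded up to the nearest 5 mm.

Throat t_e = 0.707 × 16 = 11.31 mm.
φr_n = 0.75 × 0.6 × 550 × 11.31 × 10⁻³ = 2.8 kN/mm.
L_req = P_u / φr_n = 2020 / 2.8 = 721.5 mm total.
Per side: 721.5 / 2 = 360.8 mm.
Round up → use L = 365 mm on each side.

L = 365 mm on each side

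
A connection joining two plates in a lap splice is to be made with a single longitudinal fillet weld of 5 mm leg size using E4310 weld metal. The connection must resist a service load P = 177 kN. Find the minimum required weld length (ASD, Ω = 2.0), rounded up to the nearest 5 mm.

E43XX → F_EXX = 430 MPa.
Throat t_e = 0.707 × 5 = 3.535 mm.
r_n/Ω = (0.6 × 430 × 3.535) / 2.0 = 456 N/mm = 0.456 kN/mm.
L_req = P / (r_n/Ω) = 177 / 0.456 = 388.1 mm total.
Round up → use L = 390 mm.

L = 390 mm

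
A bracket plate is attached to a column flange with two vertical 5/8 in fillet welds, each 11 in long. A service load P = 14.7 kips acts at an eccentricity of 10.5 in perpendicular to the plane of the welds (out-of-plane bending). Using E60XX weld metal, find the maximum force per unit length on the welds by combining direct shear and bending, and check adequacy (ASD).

E60XX → F_EXX = 60 ksi.
L_w = 2 × 11 = 22 in; section modulus (unit throat) S = 2 × L²/6 = 40.33 in².
Direct shear f_v = P/L_w = 14.7/22 = 0.6682 kip/in.
Moment M = P × e = 14.7 × 10.5 = 154.35 kip·in; bending f_b = M/S = 3.827 kip/in.
f_max = √(f_v² + f_b²) = √(0.6682² + 3.827²) = 3.885 kip/in.
r_n/Ω = (1/2.0) × 0.6 × 60 × (0.707 × 0.625) = 7.954 kip/in → adequate.

f_max ≈ 3.88 kip/in; adequate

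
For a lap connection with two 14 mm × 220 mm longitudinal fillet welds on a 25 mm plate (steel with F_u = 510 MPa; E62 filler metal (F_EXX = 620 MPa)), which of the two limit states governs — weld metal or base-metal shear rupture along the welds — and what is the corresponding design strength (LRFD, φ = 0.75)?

φR_n ≈ 1220 kN (weld metal governs)

t_e = 0.707 × 14 = 9.898 mm; L = 440 mm.
Weld metal: φR_n = 0.75 × 0.6 × 620 × 9.898 × 440 × 10⁻³ = 1215 kN.
Base metal (shear rupture): φR_n = 0.75 × 0.6 × 510 × 25 × 440 × 10⁻³ = 2524 kN.
Governing: weld metal.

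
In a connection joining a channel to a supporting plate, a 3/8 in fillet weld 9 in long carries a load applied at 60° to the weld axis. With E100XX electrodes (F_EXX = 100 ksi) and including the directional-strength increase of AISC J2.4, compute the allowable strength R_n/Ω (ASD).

R_n/Ω ≈ 100 kips

t_e = 0.707 × 0.375 = 0.2651 in; A_we = 0.2651 × 9 = 2.386 in².
Directional factor: 1.0 + 0.5 sin^1.5(60°) = 1.403.
F_nw = 0.6 × 100 × 1.403 = 84.18 ksi.
R_n/Ω = (84.18 × 2.386) / 2.0 = 100.4 kips.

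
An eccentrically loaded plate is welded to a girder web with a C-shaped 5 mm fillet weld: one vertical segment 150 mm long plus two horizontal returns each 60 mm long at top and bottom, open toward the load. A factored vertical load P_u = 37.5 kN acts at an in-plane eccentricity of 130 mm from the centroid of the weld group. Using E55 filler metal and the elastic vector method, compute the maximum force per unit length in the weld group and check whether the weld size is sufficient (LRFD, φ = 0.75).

f_max ≈ 497 N/mm; adequate

E55XX → F_EXX = 550 MPa.
Total weld length L_w = 270 mm. Treat welds as unit-width lines.
Centroid: x̄ = 2×60×30 / 270 = 13.33 mm from the vertical weld.
Polar moment about centroid: J = I_x + I_y = [150³/12 + 2×60×75²] + [150×13.33² + 2(60³/12 + 60×16.67²)] = 1052000 mm³.
Direct shear f_v = P/L_w = 37.5×10³ / 270 = 138.9 N/mm (vertical).
Torsion M = P·e = 37.5×10³ × 130 = 4875000 N·mm.
Critical point at (x, y) = (46.67, 75) from centroid. f_tx = M·y/J = 347.5 N/mm; f_ty = M·x/J = 216.2 N/mm.
Resultant f_max = √[f_tx² + (f_v + f_ty)²] = √[347.5² + (138.9 + 216.2)²] = 496.8 N/mm.
Capacity per unit length: φr_n = 0.75 × 0.6 × 550 × (0.707 × 5) = 874.9 N/mm.
496.8 ≤ 874.9 → adequate.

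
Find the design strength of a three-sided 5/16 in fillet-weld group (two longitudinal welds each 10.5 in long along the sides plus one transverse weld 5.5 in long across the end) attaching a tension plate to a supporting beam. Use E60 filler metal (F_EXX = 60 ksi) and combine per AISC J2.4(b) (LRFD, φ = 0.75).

φR_n ≈ 158 kip

t_e = 0.707 × 0.3125 = 0.2209 in.
R_nwl = 0.6 × 60 × 0.2209 × 21 = 167 kip (longitudinal, 2 welds).
R_nwt = 0.6 × 60 × 0.2209 × 5.5 = 43.75 kip (transverse, base value).
(i) R_nwl + R_nwt = 210.8 kip; (ii) 0.85 R_nwl + 1.5 R_nwt = 207.6 kip.
R_n = max = 210.8 kip [governs: (i)]; φR_n = 158.1 kip.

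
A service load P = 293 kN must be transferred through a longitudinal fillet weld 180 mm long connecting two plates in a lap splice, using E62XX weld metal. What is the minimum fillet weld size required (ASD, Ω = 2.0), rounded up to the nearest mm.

w = 13 mm

E62XX → F_EXX = 620 MPa.
Total weld length L = 180 mm.
Required throat t_e = P × Ω / (0.6 F_EXX × L) = 293 × 2.0 / (0.6 × 620 × 180 × 10⁻³) = 8.751 mm.
Required leg w = t_e / 0.707 = 12.38 mm → use 13 mm.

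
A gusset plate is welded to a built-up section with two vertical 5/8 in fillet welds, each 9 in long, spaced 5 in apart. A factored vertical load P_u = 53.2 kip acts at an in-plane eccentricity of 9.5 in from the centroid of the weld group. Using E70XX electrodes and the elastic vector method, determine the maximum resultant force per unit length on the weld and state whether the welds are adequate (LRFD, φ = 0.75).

E70XX → F_EXX = 70 ksi.
Total weld length L_w = 18 in. Treat welds as unit-width lines.
Polar moment about centroid: J = 2[d³/12 + d(b/2)²] = 2[9³/12 + 9×2.5²] = 234 in³.
Direct shear f_v = P/L_w = 53.2 / 18 = 2.956 kip/in (vertical).
Torsion M = P·e = 53.2 × 9.5 = 505.4 kip·in.
Critical point at (x, y) = (2.5, 4.5) from centroid. f_tx = M·y/J = 9.719 kip/in; f_ty = M·x/J = 5.4 kip/in.
Resultant f_max = √[f_tx² + (f_v + f_ty)²] = √[9.719² + (2.956 + 5.4)²] = 12.82 kip/in.
Capacity per unit length: φr_n = 0.75 × 0.6 × 70 × (0.707 × 0.625) = 13.92 kip/in.
12.82 ≤ 13.92 → adequate.

f_max ≈ 12.8 kip/in; adequate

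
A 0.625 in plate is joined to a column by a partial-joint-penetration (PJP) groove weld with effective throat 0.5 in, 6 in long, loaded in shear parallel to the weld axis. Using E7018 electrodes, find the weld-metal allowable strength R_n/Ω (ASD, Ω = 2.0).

E70XX → F_EXX = 70 ksi.
Effective throat (given) t_e = 0.5 in.
A_we = 0.5 × 6 = 3 in².
F_nw = 0.6 F_EXX = 42 ksi.
R_n/Ω = (42 × 3) / 2.0 = 63 kip.

R_n/Ω ≈ 63 kip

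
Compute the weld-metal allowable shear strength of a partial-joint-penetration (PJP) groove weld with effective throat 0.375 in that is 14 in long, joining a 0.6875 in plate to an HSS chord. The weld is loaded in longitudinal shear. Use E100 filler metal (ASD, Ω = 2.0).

R_n/Ω ≈ 158 kips

E100XX → F_EXX = 100 ksi.
Effective throat (given) t_e = 0.375 in.
A_we = 0.375 × 14 = 5.25 in².
F_nw = 0.6 F_EXX = 60 ksi.
R_n/Ω = (60 × 5.25) / 2.0 = 157.5 kips.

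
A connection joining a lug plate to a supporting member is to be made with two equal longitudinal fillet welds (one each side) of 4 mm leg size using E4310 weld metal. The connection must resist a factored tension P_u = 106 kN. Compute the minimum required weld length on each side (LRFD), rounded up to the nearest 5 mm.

E43XX → F_EXX = 430 MPa.
Throat t_e = 0.707 × 4 = 2.828 mm.
φr_n = 0.75 × 0.6 × 430 × 2.828 × 10⁻³ = 0.5472 kN/mm.
L_req = P_u / φr_n = 106 / 0.5472 = 193.7 mm total.
Per side: 193.7 / 2 = 96.85 mm.
Round up → use L = 100 mm on each side.

L = 100 mm on each side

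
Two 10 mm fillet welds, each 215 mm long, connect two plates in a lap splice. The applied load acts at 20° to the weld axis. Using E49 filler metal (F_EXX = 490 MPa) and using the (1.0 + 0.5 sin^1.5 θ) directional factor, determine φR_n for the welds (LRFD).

t_e = 0.707 × 10 = 7.07 mm; A_we = 7.07 × 430 = 3040 mm².
Directional factor: 1.0 + 0.5 sin^1.5(20°) = 1.1.
F_nw = 0.6 × 490 × 1.1 = 323.4 MPa.
φR_n = 0.75 × 323.4 × 3040 × 10⁻³ = 737.4 kN.

φR_n ≈ 737 kN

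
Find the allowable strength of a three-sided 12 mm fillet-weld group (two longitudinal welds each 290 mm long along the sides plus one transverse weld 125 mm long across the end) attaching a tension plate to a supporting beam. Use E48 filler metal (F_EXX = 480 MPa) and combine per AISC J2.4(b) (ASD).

R_n/Ω ≈ 861 kN

t_e = 0.707 × 12 = 8.484 mm.
R_nwl = 0.6 × 480 × 8.484 × 580 × 10⁻³ = 1417 kN (longitudinal, 2 welds).
R_nwt = 0.6 × 480 × 8.484 × 125 × 10⁻³ = 305.4 kN (transverse, base value).
(i) R_nwl + R_nwt = 1723 kN; (ii) 0.85 R_nwl + 1.5 R_nwt = 1663 kN.
R_n = max = 1723 kN [governs: (i)]; R_n/Ω = 861.3 kN.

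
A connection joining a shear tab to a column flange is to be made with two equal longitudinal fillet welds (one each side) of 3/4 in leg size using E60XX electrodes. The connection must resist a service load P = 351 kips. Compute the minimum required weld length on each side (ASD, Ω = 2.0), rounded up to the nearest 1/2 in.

L = 18.5 in on each side

E60XX → F_EXX = 60 ksi.
Throat t_e = 0.707 × 0.75 = 0.5302 in.
r_n/Ω = (0.6 × 60 × 0.5302) / 2.0 = 9.544 kip/in.
L_req = P / (r_n/Ω) = 351 / 9.544 = 36.78 in total.
Per side: 36.78 / 2 = 18.39 in.
Round up → use L = 18.5 in on each side.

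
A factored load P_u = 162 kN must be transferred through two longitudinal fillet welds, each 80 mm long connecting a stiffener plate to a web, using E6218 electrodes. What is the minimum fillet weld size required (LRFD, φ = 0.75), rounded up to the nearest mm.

E62XX → F_EXX = 620 MPa.
Total weld length L = 160 mm.
Required throat t_e = P_u / (φ × 0.6 F_EXX × L) = 162 / (0.75 × 0.6 × 620 × 160 × 10⁻³) = 3.629 mm.
Required leg w = t_e / 0.707 = 5.133 mm → use 6 mm.

w = 6 mm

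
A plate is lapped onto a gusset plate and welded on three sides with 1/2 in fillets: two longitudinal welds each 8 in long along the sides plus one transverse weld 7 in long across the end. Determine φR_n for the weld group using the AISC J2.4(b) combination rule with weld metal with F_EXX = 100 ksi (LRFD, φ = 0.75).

t_e = 0.707 × 0.5 = 0.3535 in.
R_nwl = 0.6 × 100 × 0.3535 × 16 = 339.4 kips (longitudinal, 2 welds).
R_nwt = 0.6 × 100 × 0.3535 × 7 = 148.5 kips (transverse, base value).
(i) R_nwl + R_nwt = 487.8 kips; (ii) 0.85 R_nwl + 1.5 R_nwt = 511.2 kips.
R_n = max = 511.2 kips [governs: (ii)]; φR_n = 383.4 kips.

φR_n ≈ 383 kips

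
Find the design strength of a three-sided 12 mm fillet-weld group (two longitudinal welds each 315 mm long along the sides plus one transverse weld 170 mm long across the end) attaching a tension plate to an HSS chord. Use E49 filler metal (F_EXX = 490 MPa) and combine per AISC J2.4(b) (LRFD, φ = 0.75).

φR_n ≈ 1500 kN

t_e = 0.707 × 12 = 8.484 mm.
R_nwl = 0.6 × 490 × 8.484 × 630 × 10⁻³ = 1571 kN (longitudinal, 2 welds).
R_nwt = 0.6 × 490 × 8.484 × 170 × 10⁻³ = 424 kN (transverse, base value).
(i) R_nwl + R_nwt = 1995 kN; (ii) 0.85 R_nwl + 1.5 R_nwt = 1972 kN.
R_n = max = 1995 kN [governs: (i)]; φR_n = 1497 kN.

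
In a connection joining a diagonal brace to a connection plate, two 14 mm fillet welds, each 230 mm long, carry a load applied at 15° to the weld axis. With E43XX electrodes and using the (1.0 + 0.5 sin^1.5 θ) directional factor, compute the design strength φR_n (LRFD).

φR_n ≈ 939 kN

E43XX → F_EXX = 430 MPa.
t_e = 0.707 × 14 = 9.898 mm; A_we = 9.898 × 460 = 4553 mm².
Directional factor: 1.0 + 0.5 sin^1.5(15°) = 1.066.
F_nw = 0.6 × 430 × 1.066 = 275 MPa.
φR_n = 0.75 × 275 × 4553 × 10⁻³ = 939 kN.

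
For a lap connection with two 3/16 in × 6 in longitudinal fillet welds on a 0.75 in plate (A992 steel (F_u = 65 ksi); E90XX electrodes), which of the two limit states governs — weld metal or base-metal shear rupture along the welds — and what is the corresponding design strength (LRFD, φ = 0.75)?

E90XX → F_EXX = 90 ksi.
t_e = 0.707 × 0.1875 = 0.1326 in; L = 12 in.
Weld metal: φR_n = 0.75 × 0.6 × 90 × 0.1326 × 12 = 64.43 kip.
Base metal (shear rupture): φR_n = 0.75 × 0.6 × 65 × 0.75 × 12 = 263.2 kip.
Governing: weld metal.

φR_n ≈ 64.4 kip (weld metal governs)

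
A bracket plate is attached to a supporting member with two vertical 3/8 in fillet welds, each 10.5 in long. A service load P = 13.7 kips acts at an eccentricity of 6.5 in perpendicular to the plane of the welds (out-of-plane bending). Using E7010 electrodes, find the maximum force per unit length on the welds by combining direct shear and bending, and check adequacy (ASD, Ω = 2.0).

E70XX → F_EXX = 70 ksi.
L_w = 2 × 10.5 = 21 in; section modulus (unit throat) S = 2 × L²/6 = 36.75 in².
Direct shear f_v = P/L_w = 13.7/21 = 0.6524 kip/in.
Moment M = P × e = 13.7 × 6.5 = 89.05 kip·in; bending f_b = M/S = 2.423 kip/in.
f_max = √(f_v² + f_b²) = √(0.6524² + 2.423²) = 2.509 kip/in.
r_n/Ω = (1/2.0) × 0.6 × 70 × (0.707 × 0.375) = 5.568 kip/in → adequate.

f_max ≈ 2.51 kip/in; adequate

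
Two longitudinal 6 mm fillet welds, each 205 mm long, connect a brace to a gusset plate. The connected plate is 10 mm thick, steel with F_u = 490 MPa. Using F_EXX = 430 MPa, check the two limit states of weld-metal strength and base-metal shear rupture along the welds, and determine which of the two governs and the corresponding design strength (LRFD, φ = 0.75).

t_e = 0.707 × 6 = 4.242 mm; L = 410 mm.
Weld metal: φR_n = 0.75 × 0.6 × 430 × 4.242 × 410 × 10⁻³ = 336.5 kN.
Base metal (shear rupture): φR_n = 0.75 × 0.6 × 490 × 10 × 410 × 10⁻³ = 904.1 kN.
Governing: weld metal.

φR_n ≈ 337 kN (weld metal governs)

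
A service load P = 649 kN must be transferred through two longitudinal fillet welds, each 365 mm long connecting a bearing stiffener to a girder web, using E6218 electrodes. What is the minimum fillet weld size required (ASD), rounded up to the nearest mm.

w = 7 mm

E62XX → F_EXX = 620 MPa.
Total weld length L = 730 mm.
Required throat t_e = P × Ω / (0.6 F_EXX × L) = 649 × 2.0 / (0.6 × 620 × 730 × 10⁻³) = 4.78 mm.
Required leg w = t_e / 0.707 = 6.761 mm → use 7 mm.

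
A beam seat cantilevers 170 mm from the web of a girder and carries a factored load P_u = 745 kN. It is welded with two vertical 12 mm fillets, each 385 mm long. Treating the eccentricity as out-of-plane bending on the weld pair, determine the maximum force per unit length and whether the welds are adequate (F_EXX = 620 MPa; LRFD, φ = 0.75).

L_w = 2 × 385 = 770 mm; section modulus (unit throat) S = 2 × L²/6 = 49410 mm².
Direct shear f_v = P/L_w = 745×10³/770 = 967.5 N/mm.
Moment M = P × e = 745×10³ × 170 = 126650000 N·mm; bending f_b = M/S = 2563 N/mm.
f_max = √(f_v² + f_b²) = √(967.5² + 2563²) = 2740 N/mm.
φr_n = 0.75 × 0.6 × 620 × (0.707 × 12) = 2367 N/mm → NOT adequate.

f_max ≈ 2740 N/mm; NOT adequate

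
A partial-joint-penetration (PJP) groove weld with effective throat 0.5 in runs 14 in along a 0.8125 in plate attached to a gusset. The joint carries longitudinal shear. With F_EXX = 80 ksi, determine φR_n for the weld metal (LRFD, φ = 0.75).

φR_n ≈ 252 kip

Effective throat (given) t_e = 0.5 in.
A_we = 0.5 × 14 = 7 in².
F_nw = 0.6 F_EXX = 48 ksi.
φR_n = 0.75 × 48 × 7 = 252 kip.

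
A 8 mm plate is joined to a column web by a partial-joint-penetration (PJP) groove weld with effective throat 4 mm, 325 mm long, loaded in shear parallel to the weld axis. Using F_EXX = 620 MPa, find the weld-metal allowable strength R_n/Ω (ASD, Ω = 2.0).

Effective throat (given) t_e = 4 mm.
A_we = 4 × 325 = 1300 mm².
F_nw = 0.6 F_EXX = 372 MPa.
R_n/Ω = (372 × 1300) / 2.0 × 10⁻³ = 241.8 kN.

R_n/Ω ≈ 242 kN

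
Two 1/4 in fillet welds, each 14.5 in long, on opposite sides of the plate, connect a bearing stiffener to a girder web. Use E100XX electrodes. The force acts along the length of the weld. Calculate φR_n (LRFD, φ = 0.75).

φR_n ≈ 231 kips

E100XX → F_EXX = 100 ksi.
Effective throat t_e = 0.707 × 0.25 = 0.1767 in.
Total length L = 29 in; A_we = 0.1767 × 29 = 5.126 in².
F_nw = 0.6 F_EXX = 0.6 × 100 = 60 ksi.
φR_n = 0.75 × 60 × 5.126 = 230.7 kips.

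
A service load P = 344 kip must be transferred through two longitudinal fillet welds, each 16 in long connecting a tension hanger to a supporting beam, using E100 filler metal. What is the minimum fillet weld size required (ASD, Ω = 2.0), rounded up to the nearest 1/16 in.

E100XX → F_EXX = 100 ksi.
Total weld length L = 32 in.
Required throat t_e = P × Ω / (0.6 F_EXX × L) = 344 × 2.0 / (0.6 × 100 × 32) = 0.3583 in.
Required leg w = t_e / 0.707 = 0.5068 in → use 9/16 in.

w = 9/16 in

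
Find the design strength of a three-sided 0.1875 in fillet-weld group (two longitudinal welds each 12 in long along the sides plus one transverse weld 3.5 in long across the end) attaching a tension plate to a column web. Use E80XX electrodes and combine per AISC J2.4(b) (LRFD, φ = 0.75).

φR_n ≈ 131 kip

E80XX → F_EXX = 80 ksi.
t_e = 0.707 × 0.1875 = 0.1326 in.
R_nwl = 0.6 × 80 × 0.1326 × 24 = 152.7 kip (longitudinal, 2 welds).
R_nwt = 0.6 × 80 × 0.1326 × 3.5 = 22.27 kip (transverse, base value).
(i) R_nwl + R_nwt = 175 kip; (ii) 0.85 R_nwl + 1.5 R_nwt = 163.2 kip.
R_n = max = 175 kip [governs: (i)]; φR_n = 131.2 kip.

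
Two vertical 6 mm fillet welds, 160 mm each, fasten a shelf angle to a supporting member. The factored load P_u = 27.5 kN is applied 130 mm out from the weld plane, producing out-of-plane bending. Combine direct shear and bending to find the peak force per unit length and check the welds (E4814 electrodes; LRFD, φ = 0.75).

f_max ≈ 428 N/mm; adequate

E48XX → F_EXX = 480 MPa.
L_w = 2 × 160 = 320 mm; section modulus (unit throat) S = 2 × L²/6 = 8533 mm².
Direct shear f_v = P/L_w = 27.5×10³/320 = 85.94 N/mm.
Moment M = P × e = 27.5×10³ × 130 = 3575000 N·mm; bending f_b = M/S = 418.9 N/mm.
f_max = √(f_v² + f_b²) = √(85.94² + 418.9²) = 427.7 N/mm.
φr_n = 0.75 × 0.6 × 480 × (0.707 × 6) = 916.3 N/mm → adequate.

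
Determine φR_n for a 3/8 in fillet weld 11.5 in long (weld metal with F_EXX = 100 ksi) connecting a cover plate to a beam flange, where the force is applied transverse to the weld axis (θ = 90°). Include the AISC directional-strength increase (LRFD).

φR_n ≈ 206 kip

t_e = 0.707 × 0.375 = 0.2651 in; A_we = 0.2651 × 11.5 = 3.049 in².
Directional factor: 1.0 + 0.5 sin^1.5(90°) = 1.5.
F_nw = 0.6 × 100 × 1.5 = 90 ksi.
φR_n = 0.75 × 90 × 3.049 = 205.8 kip.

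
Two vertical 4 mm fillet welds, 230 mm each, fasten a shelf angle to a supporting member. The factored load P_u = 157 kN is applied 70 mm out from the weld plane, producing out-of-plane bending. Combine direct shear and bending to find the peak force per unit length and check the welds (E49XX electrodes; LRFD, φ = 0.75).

E49XX → F_EXX = 490 MPa.
L_w = 2 × 230 = 460 mm; section modulus (unit throat) S = 2 × L²/6 = 17630 mm².
Direct shear f_v = P/L_w = 157×10³/460 = 341.3 N/mm.
Moment M = P × e = 157×10³ × 70 = 10990000 N·mm; bending f_b = M/S = 623.3 N/mm.
f_max = √(f_v² + f_b²) = √(341.3² + 623.3²) = 710.6 N/mm.
φr_n = 0.75 × 0.6 × 490 × (0.707 × 4) = 623.6 N/mm → NOT adequate.

f_max ≈ 711 N/mm; NOT adequate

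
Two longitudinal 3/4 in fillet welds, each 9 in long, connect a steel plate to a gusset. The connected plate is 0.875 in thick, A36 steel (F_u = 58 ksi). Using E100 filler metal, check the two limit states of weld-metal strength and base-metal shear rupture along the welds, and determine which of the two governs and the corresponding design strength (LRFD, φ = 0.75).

E100XX → F_EXX = 100 ksi.
t_e = 0.707 × 0.75 = 0.5302 in; L = 18 in.
Weld metal: φR_n = 0.75 × 0.6 × 100 × 0.5302 × 18 = 429.5 kip.
Base metal (shear rupture): φR_n = 0.75 × 0.6 × 58 × 0.875 × 18 = 411.1 kip.
Governing: base-metal shear rupture.

φR_n ≈ 411 kip (base-metal shear rupture governs)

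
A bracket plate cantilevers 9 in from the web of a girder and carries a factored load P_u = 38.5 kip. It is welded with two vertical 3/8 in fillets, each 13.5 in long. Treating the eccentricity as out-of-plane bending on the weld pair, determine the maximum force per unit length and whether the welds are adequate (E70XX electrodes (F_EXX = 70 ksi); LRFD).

f_max ≈ 5.88 kip/in; adequate

L_w = 2 × 13.5 = 27 in; section modulus (unit throat) S = 2 × L²/6 = 60.75 in².
Direct shear f_v = P/L_w = 38.5/27 = 1.426 kip/in.
Moment M = P × e = 38.5 × 9 = 346.5 kip·in; bending f_b = M/S = 5.704 kip/in.
f_max = √(f_v² + f_b²) = √(1.426² + 5.704²) = 5.879 kip/in.
φr_n = 0.75 × 0.6 × 70 × (0.707 × 0.375) = 8.351 kip/in → adequate.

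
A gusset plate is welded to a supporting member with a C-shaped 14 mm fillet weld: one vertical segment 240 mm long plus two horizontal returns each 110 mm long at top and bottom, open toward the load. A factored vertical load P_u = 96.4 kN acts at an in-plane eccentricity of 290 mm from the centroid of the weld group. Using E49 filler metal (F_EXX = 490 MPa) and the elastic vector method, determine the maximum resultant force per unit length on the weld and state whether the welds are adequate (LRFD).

Total weld length L_w = 460 mm. Treat welds as unit-width lines.
Centroid: x̄ = 2×110×55 / 460 = 26.3 mm from the vertical weld.
Polar moment about centroid: J = I_x + I_y = [240³/12 + 2×110×120²] + [240×26.3² + 2(110³/12 + 110×28.7²)] = 4889000 mm³.
Direct shear f_v = P/L_w = 96.4×10³ / 460 = 209.6 N/mm (vertical).
Torsion M = P·e = 96.4×10³ × 290 = 27956000 N·mm.
Critical point at (x, y) = (83.7, 120) from centroid. f_tx = M·y/J = 686.2 N/mm; f_ty = M·x/J = 478.6 N/mm.
Resultant f_max = √[f_tx² + (f_v + f_ty)²] = √[686.2² + (209.6 + 478.6)²] = 971.8 N/mm.
Capacity per unit length: φr_n = 0.75 × 0.6 × 490 × (0.707 × 14) = 2183 N/mm.
971.8 ≤ 2183 → adequate.

f_max ≈ 972 N/mm; adequate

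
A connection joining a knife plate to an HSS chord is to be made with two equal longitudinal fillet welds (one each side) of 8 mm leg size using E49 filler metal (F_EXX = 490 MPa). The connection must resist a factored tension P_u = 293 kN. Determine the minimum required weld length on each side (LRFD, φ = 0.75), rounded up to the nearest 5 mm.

Throat t_e = 0.707 × 8 = 5.656 mm.
φr_n = 0.75 × 0.6 × 490 × 5.656 × 10⁻³ = 1.247 kN/mm.
L_req = P_u / φr_n = 293 / 1.247 = 234.9 mm total.
Per side: 234.9 / 2 = 117.5 mm.
Round up → use L = 120 mm on each side.

L = 120 mm on each side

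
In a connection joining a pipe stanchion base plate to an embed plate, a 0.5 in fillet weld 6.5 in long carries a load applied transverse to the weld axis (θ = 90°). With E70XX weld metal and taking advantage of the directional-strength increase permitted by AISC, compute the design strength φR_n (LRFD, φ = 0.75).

φR_n ≈ 109 kips

E70XX → F_EXX = 70 ksi.
t_e = 0.707 × 0.5 = 0.3535 in; A_we = 0.3535 × 6.5 = 2.298 in².
Directional factor: 1.0 + 0.5 sin^1.5(90°) = 1.5.
F_nw = 0.6 × 70 × 1.5 = 63 ksi.
φR_n = 0.75 × 63 × 2.298 = 108.6 kips.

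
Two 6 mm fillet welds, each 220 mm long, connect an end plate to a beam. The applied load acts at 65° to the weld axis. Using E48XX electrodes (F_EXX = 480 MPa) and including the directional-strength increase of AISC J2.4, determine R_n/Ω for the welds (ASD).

R_n/Ω ≈ 385 kN

t_e = 0.707 × 6 = 4.242 mm; A_we = 4.242 × 440 = 1866 mm².
Directional factor: 1.0 + 0.5 sin^1.5(65°) = 1.431.
F_nw = 0.6 × 480 × 1.431 = 412.2 MPa.
R_n/Ω = (412.2 × 1866) / 2.0 × 10⁻³ = 384.7 kN.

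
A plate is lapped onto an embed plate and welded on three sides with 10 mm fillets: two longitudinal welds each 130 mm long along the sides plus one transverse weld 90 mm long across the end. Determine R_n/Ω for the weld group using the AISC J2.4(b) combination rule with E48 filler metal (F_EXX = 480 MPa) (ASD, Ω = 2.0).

R_n/Ω ≈ 362 kN

t_e = 0.707 × 10 = 7.07 mm.
R_nwl = 0.6 × 480 × 7.07 × 260 × 10⁻³ = 529.4 kN (longitudinal, 2 welds).
R_nwt = 0.6 × 480 × 7.07 × 90 × 10⁻³ = 183.3 kN (transverse, base value).
(i) R_nwl + R_nwt = 712.7 kN; (ii) 0.85 R_nwl + 1.5 R_nwt = 724.9 kN.
R_n = max = 724.9 kN [governs: (ii)]; R_n/Ω = 362.4 kN.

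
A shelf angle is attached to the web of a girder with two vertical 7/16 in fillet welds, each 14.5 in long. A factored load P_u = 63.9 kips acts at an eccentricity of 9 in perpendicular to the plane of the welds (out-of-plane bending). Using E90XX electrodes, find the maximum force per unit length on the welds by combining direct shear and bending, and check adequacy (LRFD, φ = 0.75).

f_max ≈ 8.5 kip/in; adequate

E90XX → F_EXX = 90 ksi.
L_w = 2 × 14.5 = 29 in; section modulus (unit throat) S = 2 × L²/6 = 70.08 in².
Direct shear f_v = P/L_w = 63.9/29 = 2.203 kip/in.
Moment M = P × e = 63.9 × 9 = 575.1 kip·in; bending f_b = M/S = 8.206 kip/in.
f_max = √(f_v² + f_b²) = √(2.203² + 8.206²) = 8.497 kip/in.
φr_n = 0.75 × 0.6 × 90 × (0.707 × 0.4375) = 12.53 kip/in → adequate.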